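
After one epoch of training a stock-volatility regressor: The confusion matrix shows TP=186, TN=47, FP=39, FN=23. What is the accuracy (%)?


Accuracy = (TP+TN)/(TP+TN+FP+FN)
= (186+47)/(295)
= 233/295 = 78.98%

78.98%


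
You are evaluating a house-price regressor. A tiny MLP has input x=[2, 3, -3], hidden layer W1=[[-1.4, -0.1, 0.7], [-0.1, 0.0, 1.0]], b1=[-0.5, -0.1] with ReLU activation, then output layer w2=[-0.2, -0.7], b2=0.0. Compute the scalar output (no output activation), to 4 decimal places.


z1[0] = (-1.4)·(2) + (-0.1)·(3) + (0.7)·(-3) - 0.5 = -5.7
z1[1] = (-0.1)·(2) + (0.0)·(3) + (1.0)·(-3) - 0.1 = -3.3
h = ReLU(z1) = [0.0, 0.0]
output = (-0.2)·(0.0) + (-0.7)·(0.0) + 0.0 = 0.0

0.0


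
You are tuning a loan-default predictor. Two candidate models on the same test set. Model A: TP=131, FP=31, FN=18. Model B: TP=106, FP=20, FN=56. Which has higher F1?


Model A: P=131/162=0.8086, R=131/149=0.8792, F1=2PR/(P+R)=2TP/(2TP+FP+FN)=262/311=0.8424
Model B: P=106/126=0.8413, R=106/162=0.6543, F1=2PR/(P+R)=2TP/(2TP+FP+FN)=212/288=0.7361
0.8424 > 0.7361 → Model A

Model A


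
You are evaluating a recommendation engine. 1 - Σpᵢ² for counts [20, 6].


Probabilities: [20/26, 6/26] ≈ [0.7692, 0.2308]
Σpᵢ² = (400 + 36)/26² = 436/676
Gini = 1 - Σpᵢ² = 1 - 436/676 = 0.355

0.355


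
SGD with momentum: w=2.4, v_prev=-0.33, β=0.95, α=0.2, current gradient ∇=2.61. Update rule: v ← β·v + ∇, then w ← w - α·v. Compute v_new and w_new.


v_new = 0.95·-0.33 + 2.61 = -0.3135 + 2.61 = 2.2965
w_new = 2.4 - 0.2·2.2965 = 2.4 - 0.4593 = 1.9407

v_new=2.2965, w_new=1.9407


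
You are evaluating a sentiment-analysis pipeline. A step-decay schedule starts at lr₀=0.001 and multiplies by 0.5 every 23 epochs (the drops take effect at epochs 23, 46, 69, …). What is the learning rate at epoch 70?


n_drops = ⌊70/23⌋ = 3
lr = 0.001·0.5^3 = 0.001·0.125 = 0.000125

0.000125


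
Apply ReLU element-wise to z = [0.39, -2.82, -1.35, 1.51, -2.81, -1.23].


ReLU(0.39) = max(0, 0.39) = 0.39
ReLU(-2.82) = max(0, -2.82) = 0.0
ReLU(-1.35) = max(0, -1.35) = 0.0
ReLU(1.51) = max(0, 1.51) = 1.51
ReLU(-2.81) = max(0, -2.81) = 0.0
ReLU(-1.23) = max(0, -1.23) = 0.0
result = [0.39, 0.0, 0.0, 1.51, 0.0, 0.0]

[0.39, 0.0, 0.0, 1.51, 0.0, 0.0]


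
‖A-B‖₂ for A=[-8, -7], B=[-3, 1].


d = √((-8+ 3)² + (-7-1)²)
  = √(25 + 64)
  = √89 = 9.434

9.434


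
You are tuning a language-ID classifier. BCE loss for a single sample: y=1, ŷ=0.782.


BCE = -[y·ln(p) + (1-y)·ln(1-p)]
= -1·ln(0.782) - 0
= -ln(0.782) = 0.2459

0.2459


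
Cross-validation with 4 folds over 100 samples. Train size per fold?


Fold size = 100/4 = 25
Training per fold = 100 - 25 = 75

75


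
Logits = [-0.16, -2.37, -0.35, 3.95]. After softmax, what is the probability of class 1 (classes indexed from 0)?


Exponentials: e^-0.16=0.8521, e^-2.37=0.0935, e^-0.35=0.7047, e^3.95=51.9354
Sum = 53.5857
Softmax = [0.0159, 0.0017, 0.0132, 0.9692]
p[1] = 0.0935/53.5857 = 0.0017

0.0017


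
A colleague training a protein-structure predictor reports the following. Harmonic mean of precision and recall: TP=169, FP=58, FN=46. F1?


Precision = 169/227 = 0.7445
Recall = 169/215 = 0.786
F1 = 2·P·R/(P+R) = 2·TP/(2·TP+FP+FN) = 338/(338+58+46) = 338/442 = 0.7647

0.7647


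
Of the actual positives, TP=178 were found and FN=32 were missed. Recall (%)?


Recall = TP/(TP+FN)
= 178/(178+32)
= 178/210 = 84.76%

84.76%


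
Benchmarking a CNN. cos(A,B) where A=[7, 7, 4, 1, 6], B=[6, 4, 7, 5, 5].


A·B = 7·6 + 7·4 + 4·7 + 1·5 + 6·5 = 133
‖A‖ = √151 = 12.2882, ‖B‖ = √151 = 12.2882
cos = 133/(√151·√151) = 133/√22801 = 0.8808

0.8808


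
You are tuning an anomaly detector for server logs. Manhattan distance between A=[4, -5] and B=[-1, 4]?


d = |4+ 1| + |-5-4|
  = 5 + 9
  = 14

14


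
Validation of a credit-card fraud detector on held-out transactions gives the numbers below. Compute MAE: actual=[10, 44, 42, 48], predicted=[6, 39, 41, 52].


Absolute errors: |10-6|=4, |44-39|=5, |42-41|=1, |48-52|=4
Sum = 14
MAE = 14/4 = 7/2

7/2


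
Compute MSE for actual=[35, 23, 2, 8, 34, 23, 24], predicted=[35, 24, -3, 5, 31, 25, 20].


Squared errors: (35-35)²=0, (23-24)²=1, (2+ 3)²=25, (8-5)²=9, (34-31)²=9, (23-25)²=4, (24-20)²=16
Sum = 64
MSE = 64/7 = 64/7

64/7


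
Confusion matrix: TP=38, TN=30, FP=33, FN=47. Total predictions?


Total = TP + TN + FP + FN
= 38 + 30 + 33 + 47
= 148
(Predicted positive: 71, predicted negative: 77)

148


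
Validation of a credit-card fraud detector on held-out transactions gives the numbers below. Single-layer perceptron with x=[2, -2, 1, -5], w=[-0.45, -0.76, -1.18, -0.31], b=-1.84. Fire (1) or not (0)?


z = (2)·(-0.45) + (-2)·(-0.76) + (1)·(-1.18) + (-5)·(-0.31) - 1.84
  = -0.85
step(z) = 0 (z<0)

0


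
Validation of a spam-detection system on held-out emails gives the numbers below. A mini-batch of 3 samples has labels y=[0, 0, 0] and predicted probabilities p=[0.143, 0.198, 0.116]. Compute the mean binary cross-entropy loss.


L[0] = -ln(1-0.143) = -ln(0.857) = 0.1543
L[1] = -ln(1-0.198) = -ln(0.802) = 0.2206
L[2] = -ln(1-0.116) = -ln(0.884) = 0.1233
mean = (0.1543 + 0.2206 + 0.1233)/3 = 0.1661

0.1661


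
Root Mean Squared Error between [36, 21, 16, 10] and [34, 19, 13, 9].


MSE = 18/4 = 4.5
RMSE = √(18/4) = 2.1213

2.1213


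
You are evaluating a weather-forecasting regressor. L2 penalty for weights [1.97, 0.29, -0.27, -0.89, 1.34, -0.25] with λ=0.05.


‖w‖₂² = (1.97)² + (0.29)² + (-0.27)² + (-0.89)² + (1.34)² + (-0.25)²
     = 3.8809 + 0.0841 + 0.0729 + 0.7921 + 1.7956 + 0.0625
     = 6.6881
λ·‖w‖₂² = 0.05·6.6881 = 0.334405

0.334405


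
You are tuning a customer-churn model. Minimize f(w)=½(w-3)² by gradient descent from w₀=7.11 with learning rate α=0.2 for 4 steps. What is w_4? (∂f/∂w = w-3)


step 1: grad = 7.11-3 = 4.11; w = 7.11 - 0.2·(4.11) = 6.288
step 2: grad = 6.288-3 = 3.288; w = 6.288 - 0.2·(3.288) = 5.6304
step 3: grad = 5.6304-3 = 2.6304; w = 5.6304 - 0.2·(2.6304) = 5.10432
step 4: grad = 5.10432-3 = 2.10432; w = 5.10432 - 0.2·(2.10432) = 4.683456

4.683456


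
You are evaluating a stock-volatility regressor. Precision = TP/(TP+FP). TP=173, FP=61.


Precision = TP/(TP+FP)
= 173/(173+61)
= 173/234 = 73.93%

73.93%


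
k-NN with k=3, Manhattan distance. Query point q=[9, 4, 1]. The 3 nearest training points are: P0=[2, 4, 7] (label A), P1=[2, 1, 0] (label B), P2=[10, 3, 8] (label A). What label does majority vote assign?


d(q,P0) = 13  (label A)
d(q,P1) = 11  (label B)
d(q,P2) = 9  (label A)
Votes: A=2, B=1
Majority → A

A


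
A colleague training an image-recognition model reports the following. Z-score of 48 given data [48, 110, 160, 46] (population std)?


μ = 91, σ = 47.4236
z = (48 - 91)/47.4236 = -0.9067

-0.9067


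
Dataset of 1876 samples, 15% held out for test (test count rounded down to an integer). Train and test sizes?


Test = ⌊1876·15/100⌋ = 281
Train = 1876 - 281 = 1595

Train: 1595, Test: 281


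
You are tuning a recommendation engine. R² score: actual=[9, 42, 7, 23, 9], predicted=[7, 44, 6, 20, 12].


ȳ = 18
SS_res = Σ(y-ŷ)² = 27
SS_tot = Σ(y-ȳ)² = 884
R² = 1 - SS_res/SS_tot = 1 - 0.0305 = 0.9695

0.9695


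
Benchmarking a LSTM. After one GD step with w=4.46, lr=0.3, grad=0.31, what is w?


w_new = w - α·∇
= 4.46 - 0.3·0.31
= 4.46 - 0.093
= 4.367

4.367


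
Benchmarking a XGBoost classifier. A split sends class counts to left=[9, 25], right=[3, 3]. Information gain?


Parent = [12, 28], H_parent = 0.8813
H_left = 0.8338 (n=34), H_right = 1 (n=6)
H_children = (34/40)·0.8338 + (6/40)·1 = 0.8587
IG = 0.8813 - 0.8587 = 0.0226

0.0226


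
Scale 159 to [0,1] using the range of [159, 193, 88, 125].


min=88, max=193
(159-88)/(193-88) = 71/105 = 0.6762

0.6762


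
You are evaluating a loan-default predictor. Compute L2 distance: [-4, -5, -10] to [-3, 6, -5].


d = √((-4+ 3)² + (-5-6)² + (-10+ 5)²)
  = √(1 + 121 + 25)
  = √147 = 12.1244

12.1244


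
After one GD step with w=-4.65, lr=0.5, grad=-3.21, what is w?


w_new = w - α·∇
= -4.65 - 0.5·-3.21
= -4.65 + 1.605
= -3.045

-3.045


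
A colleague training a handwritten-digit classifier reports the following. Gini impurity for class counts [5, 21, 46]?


Probabilities: [5/72, 21/72, 46/72] ≈ [0.0694, 0.2917, 0.6389]
Σpᵢ² = (25 + 441 + 2116)/72² = 2582/5184
Gini = 1 - Σpᵢ² = 1 - 2582/5184 = 0.5019

0.5019


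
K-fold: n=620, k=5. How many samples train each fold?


Fold size = 620/5 = 124
Training per fold = 620 - 124 = 496

496


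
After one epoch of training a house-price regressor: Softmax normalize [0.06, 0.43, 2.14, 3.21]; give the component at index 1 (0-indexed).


Exponentials: e^0.06=1.0618, e^0.43=1.5373, e^2.14=8.4994, e^3.21=24.7791
Sum = 35.8776
Softmax = [0.0296, 0.0428, 0.2369, 0.6907]
p[1] = 1.5373/35.8776 = 0.0428

0.0428


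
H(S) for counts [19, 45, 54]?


Probabilities: [19/118, 45/118, 54/118] ≈ [0.161, 0.3814, 0.4576]
H = -((19/118)·log₂(19/118) + (45/118)·log₂(45/118) + (54/118)·log₂(54/118))
  = 1.4707 bits

1.4707 bits


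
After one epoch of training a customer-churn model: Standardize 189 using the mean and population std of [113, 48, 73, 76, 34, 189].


μ = 88.8333, σ = 51.1645
z = (189 - 88.8333)/51.1645 = 1.9577

1.9577


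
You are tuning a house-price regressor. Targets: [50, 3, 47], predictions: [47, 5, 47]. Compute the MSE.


Squared errors: (50-47)²=9, (3-5)²=4, (47-47)²=0
Sum = 13
MSE = 13/3 = 13/3

13/3


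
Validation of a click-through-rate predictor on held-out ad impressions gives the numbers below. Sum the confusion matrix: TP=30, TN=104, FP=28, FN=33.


Total = TP + TN + FP + FN
= 30 + 104 + 28 + 33
= 195
(Predicted positive: 58, predicted negative: 137)

195


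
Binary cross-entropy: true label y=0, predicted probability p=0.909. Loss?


BCE = -[y·ln(p) + (1-y)·ln(1-p)]
= -0 - 1·ln(1-0.909)
= -ln(0.091) = 2.3969

2.3969


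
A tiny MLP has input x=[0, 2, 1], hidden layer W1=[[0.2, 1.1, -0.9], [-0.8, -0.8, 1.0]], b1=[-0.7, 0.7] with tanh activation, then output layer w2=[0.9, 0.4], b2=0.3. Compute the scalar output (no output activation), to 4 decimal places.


z1[0] = (0.2)·(0) + (1.1)·(2) + (-0.9)·(1) - 0.7 = 0.6
z1[1] = (-0.8)·(0) + (-0.8)·(2) + (1.0)·(1) + 0.7 = 0.1
h = tanh(z1) = [0.537, 0.0997]
output = (0.9)·(0.537) + (0.4)·(0.0997) + 0.3 = 0.8232

0.8232


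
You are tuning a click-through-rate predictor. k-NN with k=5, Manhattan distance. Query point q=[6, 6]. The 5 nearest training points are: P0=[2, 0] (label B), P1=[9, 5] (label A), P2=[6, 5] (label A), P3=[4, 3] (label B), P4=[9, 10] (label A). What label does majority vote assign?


d(q,P0) = 10  (label B)
d(q,P1) = 4  (label A)
d(q,P2) = 1  (label A)
d(q,P3) = 5  (label B)
d(q,P4) = 7  (label A)
Votes: A=3, B=2
Majority → A

A


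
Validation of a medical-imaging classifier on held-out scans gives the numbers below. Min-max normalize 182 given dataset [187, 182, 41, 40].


min=40, max=187
(182-40)/(187-40) = 142/147 = 0.966

0.966


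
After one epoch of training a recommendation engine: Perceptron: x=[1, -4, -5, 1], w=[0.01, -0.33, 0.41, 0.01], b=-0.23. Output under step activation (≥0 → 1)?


z = (1)·(0.01) + (-4)·(-0.33) + (-5)·(0.41) + (1)·(0.01) - 0.23
  = -0.94
step(z) = 0 (z<0)

0


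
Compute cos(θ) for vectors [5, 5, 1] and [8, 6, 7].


A·B = 5·8 + 5·6 + 1·7 = 77
‖A‖ = √51 = 7.1414, ‖B‖ = √149 = 12.2066
cos = 77/(√51·√149) = 77/√7599 = 0.8833

0.8833


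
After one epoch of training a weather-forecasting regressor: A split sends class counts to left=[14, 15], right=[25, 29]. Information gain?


Parent = [39, 44], H_parent = 0.9974
H_left = 0.9991 (n=29), H_right = 0.996 (n=54)
H_children = (29/83)·0.9991 + (54/83)·0.996 = 0.9971
IG = 0.9974 - 0.9971 = 0.0003

0.0003


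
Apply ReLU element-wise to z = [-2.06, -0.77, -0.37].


ReLU(-2.06) = max(0, -2.06) = 0.0
ReLU(-0.77) = max(0, -0.77) = 0.0
ReLU(-0.37) = max(0, -0.37) = 0.0
result = [0.0, 0.0, 0.0]

[0.0, 0.0, 0.0]


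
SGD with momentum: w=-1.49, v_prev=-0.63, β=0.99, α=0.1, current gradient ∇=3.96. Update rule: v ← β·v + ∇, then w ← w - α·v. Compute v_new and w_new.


v_new = 0.99·-0.63 + 3.96 = -0.6237 + 3.96 = 3.3363
w_new = -1.49 - 0.1·3.3363 = -1.49 - 0.33363 = -1.82363

v_new=3.3363, w_new=-1.82363


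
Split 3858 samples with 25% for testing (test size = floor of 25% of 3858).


Test = ⌊3858·25/100⌋ = 964
Train = 3858 - 964 = 2894

Train: 2894, Test: 964


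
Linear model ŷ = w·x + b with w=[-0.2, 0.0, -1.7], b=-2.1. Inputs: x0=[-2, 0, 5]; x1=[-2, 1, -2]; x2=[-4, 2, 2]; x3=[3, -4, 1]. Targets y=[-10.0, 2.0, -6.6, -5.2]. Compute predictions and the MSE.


ŷ0 = (-0.2)·(-2) + (0.0)·(0) + (-1.7)·(5) - 2.1 = -10.2
ŷ1 = (-0.2)·(-2) + (0.0)·(1) + (-1.7)·(-2) - 2.1 = 1.7
ŷ2 = (-0.2)·(-4) + (0.0)·(2) + (-1.7)·(2) - 2.1 = -4.7
ŷ3 = (-0.2)·(3) + (0.0)·(-4) + (-1.7)·(1) - 2.1 = -4.4
errors² = [0.04, 0.09, 3.61, 0.64]
MSE = 4.3800/4 = 1.095

1.095


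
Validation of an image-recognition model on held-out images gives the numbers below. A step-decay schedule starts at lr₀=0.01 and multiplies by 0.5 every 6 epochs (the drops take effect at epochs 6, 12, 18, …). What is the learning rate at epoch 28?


n_drops = ⌊28/6⌋ = 4
lr = 0.01·0.5^4 = 0.01·0.0625 = 0.000625

0.000625


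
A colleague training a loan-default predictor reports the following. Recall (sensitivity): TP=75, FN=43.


Recall = TP/(TP+FN)
= 75/(75+43)
= 75/118 = 63.56%

63.56%


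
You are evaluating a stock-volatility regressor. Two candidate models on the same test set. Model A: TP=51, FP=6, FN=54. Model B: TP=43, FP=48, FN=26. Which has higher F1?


Model A: P=51/57=0.8947, R=51/105=0.4857, F1=2PR/(P+R)=2TP/(2TP+FP+FN)=102/162=0.6296
Model B: P=43/91=0.4725, R=43/69=0.6232, F1=2PR/(P+R)=2TP/(2TP+FP+FN)=86/160=0.5375
0.6296 > 0.5375 → Model A

Model A


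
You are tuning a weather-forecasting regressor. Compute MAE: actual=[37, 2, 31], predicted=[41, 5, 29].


Absolute errors: |37-41|=4, |2-5|=3, |31-29|=2
Sum = 9
MAE = 9/3 = 3

3


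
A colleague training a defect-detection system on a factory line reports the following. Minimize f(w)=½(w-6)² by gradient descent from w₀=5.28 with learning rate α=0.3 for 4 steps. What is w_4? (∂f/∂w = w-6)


step 1: grad = 5.28-6 = -0.72; w = 5.28 - 0.3·(-0.72) = 5.496
step 2: grad = 5.496-6 = -0.504; w = 5.496 - 0.3·(-0.504) = 5.6472
step 3: grad = 5.6472-6 = -0.3528; w = 5.6472 - 0.3·(-0.3528) = 5.75304
step 4: grad = 5.75304-6 = -0.24696; w = 5.75304 - 0.3·(-0.24696) = 5.827128

5.827128


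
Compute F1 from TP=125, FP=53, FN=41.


Precision = 125/178 = 0.7022
Recall = 125/166 = 0.753
F1 = 2·P·R/(P+R) = 2·TP/(2·TP+FP+FN) = 250/(250+53+41) = 250/344 = 0.7267

0.7267


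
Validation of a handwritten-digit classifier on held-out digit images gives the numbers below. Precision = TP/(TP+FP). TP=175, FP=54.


Precision = TP/(TP+FP)
= 175/(175+54)
= 175/229 = 76.42%

76.42%


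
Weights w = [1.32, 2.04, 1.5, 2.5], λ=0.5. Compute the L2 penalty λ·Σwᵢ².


‖w‖₂² = (1.32)² + (2.04)² + (1.5)² + (2.5)²
     = 1.7424 + 4.1616 + 2.25 + 6.25
     = 14.404
λ·‖w‖₂² = 0.5·14.404 = 7.202

7.202


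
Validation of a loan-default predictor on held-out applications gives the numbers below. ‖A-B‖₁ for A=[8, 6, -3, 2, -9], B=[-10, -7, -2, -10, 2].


d = |8+ 10| + |6+ 7| + |-3+ 2| + |2+ 10| + |-9-2|
  = 18 + 13 + 1 + 12 + 11
  = 55

55


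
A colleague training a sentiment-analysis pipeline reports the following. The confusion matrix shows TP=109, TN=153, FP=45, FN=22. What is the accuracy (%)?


Accuracy = (TP+TN)/(TP+TN+FP+FN)
= (109+153)/(329)
= 262/329 = 79.64%

79.64%


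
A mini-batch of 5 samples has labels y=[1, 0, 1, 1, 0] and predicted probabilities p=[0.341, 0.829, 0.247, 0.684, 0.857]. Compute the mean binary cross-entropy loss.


L[0] = -ln(0.341) = 1.0759
L[1] = -ln(1-0.829) = -ln(0.171) = 1.7661
L[2] = -ln(0.247) = 1.3984
L[3] = -ln(0.684) = 0.3798
L[4] = -ln(1-0.857) = -ln(0.143) = 1.9449
mean = (1.0759 + 1.7661 + 1.3984 + 0.3798 + 1.9449)/5 = 1.313

1.313


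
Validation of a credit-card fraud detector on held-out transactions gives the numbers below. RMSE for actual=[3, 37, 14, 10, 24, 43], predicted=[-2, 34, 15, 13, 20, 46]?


MSE = 69/6 = 11.5
RMSE = √(69/6) = 3.3912

3.3912


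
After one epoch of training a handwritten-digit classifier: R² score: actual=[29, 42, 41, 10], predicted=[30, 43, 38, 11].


ȳ = 30.5
SS_res = Σ(y-ŷ)² = 12
SS_tot = Σ(y-ȳ)² = 665
R² = 1 - SS_res/SS_tot = 1 - 0.018 = 0.982

0.982


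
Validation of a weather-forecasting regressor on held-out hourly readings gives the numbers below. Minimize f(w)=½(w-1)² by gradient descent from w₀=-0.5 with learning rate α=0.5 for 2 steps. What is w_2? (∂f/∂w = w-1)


step 1: grad = -0.5-1 = -1.5; w = -0.5 - 0.5·(-1.5) = 0.25
step 2: grad = 0.25-1 = -0.75; w = 0.25 - 0.5·(-0.75) = 0.625

0.625


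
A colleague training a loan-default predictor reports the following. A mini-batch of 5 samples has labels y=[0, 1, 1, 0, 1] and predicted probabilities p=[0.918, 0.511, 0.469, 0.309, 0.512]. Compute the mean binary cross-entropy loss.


L[0] = -ln(1-0.918) = -ln(0.082) = 2.501
L[1] = -ln(0.511) = 0.6714
L[2] = -ln(0.469) = 0.7572
L[3] = -ln(1-0.309) = -ln(0.691) = 0.3696
L[4] = -ln(0.512) = 0.6694
mean = (2.501 + 0.6714 + 0.7572 + 0.3696 + 0.6694)/5 = 0.9937

0.9937


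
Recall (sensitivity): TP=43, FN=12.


Recall = TP/(TP+FN)
= 43/(43+12)
= 43/55 = 78.18%

78.18%


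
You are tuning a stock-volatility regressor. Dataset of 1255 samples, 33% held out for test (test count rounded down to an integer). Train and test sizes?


Test = ⌊1255·33/100⌋ = 414
Train = 1255 - 414 = 841

Train: 841, Test: 414


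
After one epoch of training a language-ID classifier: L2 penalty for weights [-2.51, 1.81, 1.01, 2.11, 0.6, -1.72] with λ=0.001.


‖w‖₂² = (-2.51)² + (1.81)² + (1.01)² + (2.11)² + (0.6)² + (-1.72)²
     = 6.3001 + 3.2761 + 1.0201 + 4.4521 + 0.36 + 2.9584
     = 18.3668
λ·‖w‖₂² = 0.001·18.3668 = 0.018367

0.018367


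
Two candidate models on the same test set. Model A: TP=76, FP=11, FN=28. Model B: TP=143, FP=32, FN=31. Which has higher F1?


Model A: P=76/87=0.8736, R=76/104=0.7308, F1=2PR/(P+R)=2TP/(2TP+FP+FN)=152/191=0.7958
Model B: P=143/175=0.8171, R=143/174=0.8218, F1=2PR/(P+R)=2TP/(2TP+FP+FN)=286/349=0.8195
0.7958 < 0.8195 → Model B

Model B


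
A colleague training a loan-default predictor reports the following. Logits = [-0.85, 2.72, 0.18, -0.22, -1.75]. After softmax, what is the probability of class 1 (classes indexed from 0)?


Exponentials: e^-0.85=0.4274, e^2.72=15.1803, e^0.18=1.1972, e^-0.22=0.8025, e^-1.75=0.1738
Sum = 17.7812
Softmax = [0.024, 0.8537, 0.0673, 0.0451, 0.0098]
p[1] = 15.1803/17.7812 = 0.8537

0.8537


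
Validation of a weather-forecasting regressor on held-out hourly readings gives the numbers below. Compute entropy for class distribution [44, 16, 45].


Probabilities: [44/105, 16/105, 45/105] ≈ [0.419, 0.1524, 0.4286]
H = -((44/105)·log₂(44/105) + (16/105)·log₂(16/105) + (45/105)·log₂(45/105))
  = 1.4633 bits

1.4633 bits


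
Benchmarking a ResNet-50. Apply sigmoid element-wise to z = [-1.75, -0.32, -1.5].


σ(-1.75) = 1/(1+e^1.75) = 0.148
σ(-0.32) = 1/(1+e^0.32) = 0.4207
σ(-1.5) = 1/(1+e^1.5) = 0.1824
result = [0.148, 0.4207, 0.1824]

[0.148, 0.4207, 0.1824]


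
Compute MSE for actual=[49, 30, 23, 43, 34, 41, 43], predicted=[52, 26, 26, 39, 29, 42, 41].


Squared errors: (49-52)²=9, (30-26)²=16, (23-26)²=9, (43-39)²=16, (34-29)²=25, (41-42)²=1, (43-41)²=4
Sum = 80
MSE = 80/7 = 80/7

80/7


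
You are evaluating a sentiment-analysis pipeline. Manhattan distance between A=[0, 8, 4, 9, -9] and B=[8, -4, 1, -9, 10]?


d = |0-8| + |8+ 4| + |4-1| + |9+ 9| + |-9-10|
  = 8 + 12 + 3 + 18 + 19
  = 60

60


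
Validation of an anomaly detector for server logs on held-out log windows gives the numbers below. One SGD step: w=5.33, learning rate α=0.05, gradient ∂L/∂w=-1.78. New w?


w_new = w - α·∇
= 5.33 - 0.05·-1.78
= 5.33 + 0.089
= 5.419

5.419


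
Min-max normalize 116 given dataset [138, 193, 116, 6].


min=6, max=193
(116-6)/(193-6) = 110/187 = 0.5882

0.5882


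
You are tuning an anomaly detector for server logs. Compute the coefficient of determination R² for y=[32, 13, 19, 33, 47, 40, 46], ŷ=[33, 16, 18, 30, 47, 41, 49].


ȳ = 32.8571
SS_res = Σ(y-ŷ)² = 30
SS_tot = Σ(y-ȳ)² = 1010.86
R² = 1 - SS_res/SS_tot = 1 - 0.0297 = 0.9703

0.9703


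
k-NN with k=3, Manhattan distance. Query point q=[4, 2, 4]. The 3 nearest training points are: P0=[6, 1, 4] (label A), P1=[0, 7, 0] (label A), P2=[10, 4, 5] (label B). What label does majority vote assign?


d(q,P0) = 3  (label A)
d(q,P1) = 13  (label A)
d(q,P2) = 9  (label B)
Votes: A=2, B=1
Majority → A

A


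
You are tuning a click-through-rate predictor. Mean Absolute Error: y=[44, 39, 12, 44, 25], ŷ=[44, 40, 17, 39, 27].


Absolute errors: |44-44|=0, |39-40|=1, |12-17|=5, |44-39|=5, |25-27|=2
Sum = 13
MAE = 13/5 = 13/5

13/5


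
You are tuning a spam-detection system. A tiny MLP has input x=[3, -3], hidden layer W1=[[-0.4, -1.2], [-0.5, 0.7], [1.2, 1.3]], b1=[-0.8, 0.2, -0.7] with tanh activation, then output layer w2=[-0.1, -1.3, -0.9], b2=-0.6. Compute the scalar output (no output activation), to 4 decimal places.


z1[0] = (-0.4)·(3) + (-1.2)·(-3) - 0.8 = 1.6
z1[1] = (-0.5)·(3) + (0.7)·(-3) + 0.2 = -3.4
z1[2] = (1.2)·(3) + (1.3)·(-3) - 0.7 = -1.0
h = tanh(z1) = [0.9217, -0.9978, -0.7616]
output = (-0.1)·(0.9217) + (-1.3)·(-0.9978) + (-0.9)·(-0.7616) - 0.6 = 1.2904

1.2904


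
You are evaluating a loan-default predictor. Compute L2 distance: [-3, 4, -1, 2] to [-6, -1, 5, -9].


d = √((-3+ 6)² + (4+ 1)² + (-1-5)² + (2+ 9)²)
  = √(9 + 25 + 36 + 121)
  = √191 = 13.8203

13.8203


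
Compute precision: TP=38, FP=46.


Precision = TP/(TP+FP)
= 38/(38+46)
= 38/84 = 45.24%

45.24%


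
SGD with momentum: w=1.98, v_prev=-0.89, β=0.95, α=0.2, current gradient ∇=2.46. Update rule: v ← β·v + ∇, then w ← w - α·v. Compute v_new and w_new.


v_new = 0.95·-0.89 + 2.46 = -0.8455 + 2.46 = 1.6145
w_new = 1.98 - 0.2·1.6145 = 1.98 - 0.3229 = 1.6571

v_new=1.6145, w_new=1.6571


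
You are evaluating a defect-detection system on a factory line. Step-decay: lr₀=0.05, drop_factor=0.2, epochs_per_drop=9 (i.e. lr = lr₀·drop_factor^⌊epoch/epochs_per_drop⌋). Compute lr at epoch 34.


n_drops = ⌊34/9⌋ = 3
lr = 0.05·0.2^3 = 0.05·0.008 = 0.0004

0.0004


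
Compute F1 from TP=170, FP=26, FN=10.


Precision = 170/196 = 0.8673
Recall = 170/180 = 0.9444
F1 = 2·P·R/(P+R) = 2·TP/(2·TP+FP+FN) = 340/(340+26+10) = 340/376 = 0.9043

0.9043


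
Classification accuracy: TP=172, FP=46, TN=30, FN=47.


Accuracy = (TP+TN)/(TP+TN+FP+FN)
= (172+30)/(295)
= 202/295 = 68.47%

68.47%


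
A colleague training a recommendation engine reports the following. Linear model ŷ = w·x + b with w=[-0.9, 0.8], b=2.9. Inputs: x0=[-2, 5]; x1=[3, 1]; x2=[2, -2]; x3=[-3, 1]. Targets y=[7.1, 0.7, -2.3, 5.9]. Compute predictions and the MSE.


ŷ0 = (-0.9)·(-2) + (0.8)·(5) + 2.9 = 8.7
ŷ1 = (-0.9)·(3) + (0.8)·(1) + 2.9 = 1.0
ŷ2 = (-0.9)·(2) + (0.8)·(-2) + 2.9 = -0.5
ŷ3 = (-0.9)·(-3) + (0.8)·(1) + 2.9 = 6.4
errors² = [2.56, 0.09, 3.24, 0.25]
MSE = 6.1400/4 = 1.535

1.535


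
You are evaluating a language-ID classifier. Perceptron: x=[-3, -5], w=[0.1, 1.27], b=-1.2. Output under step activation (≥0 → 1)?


z = (-3)·(0.1) + (-5)·(1.27) - 1.2
  = -7.85
step(z) = 0 (z<0)

0


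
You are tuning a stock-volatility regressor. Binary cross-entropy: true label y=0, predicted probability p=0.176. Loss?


BCE = -[y·ln(p) + (1-y)·ln(1-p)]
= -0 - 1·ln(1-0.176)
= -ln(0.824) = 0.1936

0.1936


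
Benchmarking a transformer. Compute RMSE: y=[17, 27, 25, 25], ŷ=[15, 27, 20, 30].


MSE = 54/4 = 13.5
RMSE = √(54/4) = 3.6742

3.6742


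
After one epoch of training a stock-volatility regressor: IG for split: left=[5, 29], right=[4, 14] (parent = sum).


Parent = [9, 43], H_parent = 0.6647
H_left = 0.6024 (n=34), H_right = 0.7642 (n=18)
H_children = (34/52)·0.6024 + (18/52)·0.7642 = 0.6584
IG = 0.6647 - 0.6584 = 0.0063

0.0063


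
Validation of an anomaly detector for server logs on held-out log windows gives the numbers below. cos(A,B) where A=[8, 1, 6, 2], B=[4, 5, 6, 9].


A·B = 8·4 + 1·5 + 6·6 + 2·9 = 91
‖A‖ = √105 = 10.247, ‖B‖ = √158 = 12.5698
cos = 91/(√105·√158) = 91/√16590 = 0.7065

0.7065


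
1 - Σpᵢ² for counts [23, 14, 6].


Probabilities: [23/43, 14/43, 6/43] ≈ [0.5349, 0.3256, 0.1395]
Σpᵢ² = (529 + 196 + 36)/43² = 761/1849
Gini = 1 - Σpᵢ² = 1 - 761/1849 = 0.5884

0.5884


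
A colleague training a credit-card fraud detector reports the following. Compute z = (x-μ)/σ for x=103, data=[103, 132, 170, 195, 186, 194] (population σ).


μ = 163.3333, σ = 34.4561
z = (103 - 163.3333)/34.4561 = -1.751

-1.751


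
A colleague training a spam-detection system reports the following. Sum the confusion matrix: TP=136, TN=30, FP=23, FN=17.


Total = TP + TN + FP + FN
= 136 + 30 + 23 + 17
= 206
(Predicted positive: 159, predicted negative: 47)

206


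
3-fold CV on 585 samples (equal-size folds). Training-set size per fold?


Fold size = 585/3 = 195
Training per fold = 585 - 195 = 390

390


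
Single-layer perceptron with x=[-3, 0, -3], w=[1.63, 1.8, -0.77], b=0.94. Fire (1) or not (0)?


z = (-3)·(1.63) + (0)·(1.8) + (-3)·(-0.77) + 0.94
  = -1.64
step(z) = 0 (z<0)

0


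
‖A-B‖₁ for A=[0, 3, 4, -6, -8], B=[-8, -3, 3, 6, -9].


d = |0+ 8| + |3+ 3| + |4-3| + |-6-6| + |-8+ 9|
  = 8 + 6 + 1 + 12 + 1
  = 28

28


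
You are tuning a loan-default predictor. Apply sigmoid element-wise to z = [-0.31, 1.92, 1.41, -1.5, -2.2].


σ(-0.31) = 1/(1+e^0.31) = 0.4231
σ(1.92) = 1/(1+e^-1.92) = 0.8721
σ(1.41) = 1/(1+e^-1.41) = 0.8038
σ(-1.5) = 1/(1+e^1.5) = 0.1824
σ(-2.2) = 1/(1+e^2.2) = 0.0998
result = [0.4231, 0.8721, 0.8038, 0.1824, 0.0998]

[0.4231, 0.8721, 0.8038, 0.1824, 0.0998]


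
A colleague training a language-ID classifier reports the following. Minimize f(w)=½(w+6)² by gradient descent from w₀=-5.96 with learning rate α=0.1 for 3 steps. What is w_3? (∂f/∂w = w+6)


step 1: grad = -5.96+6 = 0.04; w = -5.96 - 0.1·(0.04) = -5.964
step 2: grad = -5.964+6 = 0.036; w = -5.964 - 0.1·(0.036) = -5.9676
step 3: grad = -5.9676+6 = 0.0324; w = -5.9676 - 0.1·(0.0324) = -5.97084

-5.97084


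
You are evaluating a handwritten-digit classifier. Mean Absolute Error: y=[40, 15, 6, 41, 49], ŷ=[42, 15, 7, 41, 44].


Absolute errors: |40-42|=2, |15-15|=0, |6-7|=1, |41-41|=0, |49-44|=5
Sum = 8
MAE = 8/5 = 8/5

8/5


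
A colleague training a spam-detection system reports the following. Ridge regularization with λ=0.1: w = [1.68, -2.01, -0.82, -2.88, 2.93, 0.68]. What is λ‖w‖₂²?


‖w‖₂² = (1.68)² + (-2.01)² + (-0.82)² + (-2.88)² + (2.93)² + (0.68)²
     = 2.8224 + 4.0401 + 0.6724 + 8.2944 + 8.5849 + 0.4624
     = 24.8766
λ·‖w‖₂² = 0.1·24.8766 = 2.48766

2.48766


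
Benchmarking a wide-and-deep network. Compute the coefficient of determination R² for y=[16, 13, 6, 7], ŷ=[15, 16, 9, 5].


ȳ = 10.5
SS_res = Σ(y-ŷ)² = 23
SS_tot = Σ(y-ȳ)² = 69
R² = 1 - SS_res/SS_tot = 1 - 0.3333 = 0.6667

0.6667


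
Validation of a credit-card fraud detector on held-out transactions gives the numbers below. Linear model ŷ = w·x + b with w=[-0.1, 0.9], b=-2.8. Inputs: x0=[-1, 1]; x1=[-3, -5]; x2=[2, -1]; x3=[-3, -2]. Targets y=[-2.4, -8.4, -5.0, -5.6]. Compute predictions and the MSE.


ŷ0 = (-0.1)·(-1) + (0.9)·(1) - 2.8 = -1.8
ŷ1 = (-0.1)·(-3) + (0.9)·(-5) - 2.8 = -7.0
ŷ2 = (-0.1)·(2) + (0.9)·(-1) - 2.8 = -3.9
ŷ3 = (-0.1)·(-3) + (0.9)·(-2) - 2.8 = -4.3
errors² = [0.36, 1.96, 1.21, 1.69]
MSE = 5.2200/4 = 1.305

1.305


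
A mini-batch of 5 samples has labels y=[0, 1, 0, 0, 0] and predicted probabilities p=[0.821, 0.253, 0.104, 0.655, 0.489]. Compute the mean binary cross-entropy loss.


L[0] = -ln(1-0.821) = -ln(0.179) = 1.7204
L[1] = -ln(0.253) = 1.3744
L[2] = -ln(1-0.104) = -ln(0.896) = 0.1098
L[3] = -ln(1-0.655) = -ln(0.345) = 1.0642
L[4] = -ln(1-0.489) = -ln(0.511) = 0.6714
mean = (1.7204 + 1.3744 + 0.1098 + 1.0642 + 0.6714)/5 = 0.988

0.988


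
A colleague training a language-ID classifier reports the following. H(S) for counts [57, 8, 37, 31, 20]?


Probabilities: [57/153, 8/153, 37/153, 31/153, 20/153] ≈ [0.3725, 0.0523, 0.2418, 0.2026, 0.1307]
H = -((57/153)·log₂(57/153) + (8/153)·log₂(8/153) + (37/153)·log₂(37/153) + (31/153)·log₂(31/153) + (20/153)·log₂(20/153))
  = 2.0989 bits

2.0989 bits


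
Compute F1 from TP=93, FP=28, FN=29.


Precision = 93/121 = 0.7686
Recall = 93/122 = 0.7623
F1 = 2·P·R/(P+R) = 2·TP/(2·TP+FP+FN) = 186/(186+28+29) = 186/243 = 0.7654

0.7654


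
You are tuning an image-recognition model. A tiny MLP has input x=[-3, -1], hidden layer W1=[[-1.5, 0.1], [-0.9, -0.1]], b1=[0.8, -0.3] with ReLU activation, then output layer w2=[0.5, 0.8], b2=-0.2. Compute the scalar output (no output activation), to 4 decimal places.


z1[0] = (-1.5)·(-3) + (0.1)·(-1) + 0.8 = 5.2
z1[1] = (-0.9)·(-3) + (-0.1)·(-1) - 0.3 = 2.5
h = ReLU(z1) = [5.2, 2.5]
output = (0.5)·(5.2) + (0.8)·(2.5) - 0.2 = 4.4

4.4


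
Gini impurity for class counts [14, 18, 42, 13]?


Probabilities: [14/87, 18/87, 42/87, 13/87] ≈ [0.1609, 0.2069, 0.4828, 0.1494]
Σpᵢ² = (196 + 324 + 1764 + 169)/87² = 2453/7569
Gini = 1 - Σpᵢ² = 1 - 2453/7569 = 0.6759

0.6759


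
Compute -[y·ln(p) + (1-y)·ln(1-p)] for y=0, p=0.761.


BCE = -[y·ln(p) + (1-y)·ln(1-p)]
= -0 - 1·ln(1-0.761)
= -ln(0.239) = 1.4313

1.4313


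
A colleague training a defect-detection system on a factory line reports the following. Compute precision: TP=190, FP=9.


Precision = TP/(TP+FP)
= 190/(190+9)
= 190/199 = 95.48%

95.48%


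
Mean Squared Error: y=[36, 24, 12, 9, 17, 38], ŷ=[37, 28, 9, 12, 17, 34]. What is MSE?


Squared errors: (36-37)²=1, (24-28)²=16, (12-9)²=9, (9-12)²=9, (17-17)²=0, (38-34)²=16
Sum = 51
MSE = 51/6 = 17/2

17/2


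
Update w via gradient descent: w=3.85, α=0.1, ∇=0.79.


w_new = w - α·∇
= 3.85 - 0.1·0.79
= 3.85 - 0.079
= 3.771

3.771


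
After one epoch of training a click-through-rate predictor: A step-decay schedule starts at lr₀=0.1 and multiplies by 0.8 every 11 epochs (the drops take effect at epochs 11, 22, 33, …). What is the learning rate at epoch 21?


n_drops = ⌊21/11⌋ = 1
lr = 0.1·0.8^1 = 0.1·0.8 = 0.08

0.08


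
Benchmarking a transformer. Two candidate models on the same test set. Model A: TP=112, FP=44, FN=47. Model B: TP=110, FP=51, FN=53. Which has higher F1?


Model A: P=112/156=0.7179, R=112/159=0.7044, F1=2PR/(P+R)=2TP/(2TP+FP+FN)=224/315=0.7111
Model B: P=110/161=0.6832, R=110/163=0.6748, F1=2PR/(P+R)=2TP/(2TP+FP+FN)=220/324=0.679
0.7111 > 0.679 → Model A

Model A


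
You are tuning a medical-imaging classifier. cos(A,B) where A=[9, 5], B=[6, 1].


A·B = 9·6 + 5·1 = 59
‖A‖ = √106 = 10.2956, ‖B‖ = √37 = 6.0828
cos = 59/(√106·√37) = 59/√3922 = 0.9421

0.9421


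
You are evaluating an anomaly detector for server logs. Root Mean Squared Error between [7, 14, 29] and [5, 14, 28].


MSE = 5/3 = 1.6667
RMSE = √(5/3) = 1.291

1.291


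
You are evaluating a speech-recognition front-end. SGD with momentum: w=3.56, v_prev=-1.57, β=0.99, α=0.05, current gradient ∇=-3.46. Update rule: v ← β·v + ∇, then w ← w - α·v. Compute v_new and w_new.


v_new = 0.99·-1.57 - 3.46 = -1.5543 - 3.46 = -5.0143
w_new = 3.56 - 0.05·-5.0143 = 3.56 + 0.250715 = 3.810715

v_new=-5.0143, w_new=3.810715


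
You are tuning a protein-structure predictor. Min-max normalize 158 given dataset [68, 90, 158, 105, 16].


min=16, max=158
(158-16)/(158-16) = 142/142 = 1.0

1.0


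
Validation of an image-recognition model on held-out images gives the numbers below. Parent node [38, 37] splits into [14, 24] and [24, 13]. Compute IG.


Parent = [38, 37], H_parent = 0.9999
H_left = 0.9495 (n=38), H_right = 0.9353 (n=37)
H_children = (38/75)·0.9495 + (37/75)·0.9353 = 0.9425
IG = 0.9999 - 0.9425 = 0.0574

0.0574


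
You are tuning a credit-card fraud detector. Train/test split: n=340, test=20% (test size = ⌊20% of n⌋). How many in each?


Test = ⌊340·20/100⌋ = 68
Train = 340 - 68 = 272

Train: 272, Test: 68


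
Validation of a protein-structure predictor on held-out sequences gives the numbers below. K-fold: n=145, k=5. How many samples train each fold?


Fold size = 145/5 = 29
Training per fold = 145 - 29 = 116

116


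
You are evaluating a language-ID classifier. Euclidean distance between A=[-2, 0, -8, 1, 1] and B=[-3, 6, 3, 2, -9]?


d = √((-2+ 3)² + (0-6)² + (-8-3)² + (1-2)² + (1+ 9)²)
  = √(1 + 36 + 121 + 1 + 100)
  = √259 = 16.0935

16.0935


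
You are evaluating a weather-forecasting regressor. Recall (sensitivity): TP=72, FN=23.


Recall = TP/(TP+FN)
= 72/(72+23)
= 72/95 = 75.79%

75.79%


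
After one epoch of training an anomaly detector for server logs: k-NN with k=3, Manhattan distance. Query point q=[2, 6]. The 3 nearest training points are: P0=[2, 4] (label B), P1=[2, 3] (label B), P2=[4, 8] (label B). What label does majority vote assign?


d(q,P0) = 2  (label B)
d(q,P1) = 3  (label B)
d(q,P2) = 4  (label B)
Votes: A=0, B=3
Majority → B

B


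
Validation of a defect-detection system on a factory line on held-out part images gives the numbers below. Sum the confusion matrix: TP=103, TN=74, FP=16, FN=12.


Total = TP + TN + FP + FN
= 103 + 74 + 16 + 12
= 205
(Predicted positive: 119, predicted negative: 86)

205


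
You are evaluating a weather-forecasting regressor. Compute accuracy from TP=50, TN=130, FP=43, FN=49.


Accuracy = (TP+TN)/(TP+TN+FP+FN)
= (50+130)/(272)
= 180/272 = 66.18%

66.18%


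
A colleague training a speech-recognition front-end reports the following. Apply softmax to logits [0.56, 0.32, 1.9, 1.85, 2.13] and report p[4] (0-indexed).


Exponentials: e^0.56=1.7507, e^0.32=1.3771, e^1.9=6.6859, e^1.85=6.3598, e^2.13=8.4149
Sum = 24.5884
Softmax = [0.0712, 0.056, 0.2719, 0.2587, 0.3422]
p[4] = 8.4149/24.5884 = 0.3422

0.3422


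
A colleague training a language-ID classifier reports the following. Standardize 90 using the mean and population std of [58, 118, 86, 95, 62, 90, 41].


μ = 78.5714, σ = 24.2596
z = (90 - 78.5714)/24.2596 = 0.4711

0.4711


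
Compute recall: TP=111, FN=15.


Recall = TP/(TP+FN)
= 111/(111+15)
= 111/126 = 88.1%

88.1%


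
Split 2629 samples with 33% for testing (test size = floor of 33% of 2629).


Test = ⌊2629·33/100⌋ = 867
Train = 2629 - 867 = 1762

Train: 1762, Test: 867


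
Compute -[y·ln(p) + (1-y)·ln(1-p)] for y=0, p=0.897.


BCE = -[y·ln(p) + (1-y)·ln(1-p)]
= -0 - 1·ln(1-0.897)
= -ln(0.103) = 2.273

2.273


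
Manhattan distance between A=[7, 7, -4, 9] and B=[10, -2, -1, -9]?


d = |7-10| + |7+ 2| + |-4+ 1| + |9+ 9|
  = 3 + 9 + 3 + 18
  = 33

33


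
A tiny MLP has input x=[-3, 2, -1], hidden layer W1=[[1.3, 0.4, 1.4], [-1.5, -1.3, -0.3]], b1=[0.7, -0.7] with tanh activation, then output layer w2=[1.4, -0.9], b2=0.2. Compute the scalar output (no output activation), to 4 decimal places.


z1[0] = (1.3)·(-3) + (0.4)·(2) + (1.4)·(-1) + 0.7 = -3.8
z1[1] = (-1.5)·(-3) + (-1.3)·(2) + (-0.3)·(-1) - 0.7 = 1.5
h = tanh(z1) = [-0.999, 0.9051]
output = (1.4)·(-0.999) + (-0.9)·(0.9051) + 0.2 = -2.0132

-2.0132


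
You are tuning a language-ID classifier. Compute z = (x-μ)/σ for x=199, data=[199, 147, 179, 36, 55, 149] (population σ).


μ = 127.5, σ = 60.8762
z = (199 - 127.5)/60.8762 = 1.1745

1.1745


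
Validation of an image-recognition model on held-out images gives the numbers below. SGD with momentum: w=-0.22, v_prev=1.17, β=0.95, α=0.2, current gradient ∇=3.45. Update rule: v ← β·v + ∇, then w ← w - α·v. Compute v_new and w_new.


v_new = 0.95·1.17 + 3.45 = 1.1115 + 3.45 = 4.5615
w_new = -0.22 - 0.2·4.5615 = -0.22 - 0.9123 = -1.1323

v_new=4.5615, w_new=-1.1323


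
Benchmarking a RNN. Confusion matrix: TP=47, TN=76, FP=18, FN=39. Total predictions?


Total = TP + TN + FP + FN
= 47 + 76 + 18 + 39
= 180
(Predicted positive: 65, predicted negative: 115)

180


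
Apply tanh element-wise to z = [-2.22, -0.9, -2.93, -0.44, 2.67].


tanh(-2.22) = -0.9767
tanh(-0.9) = -0.7163
tanh(-2.93) = -0.9943
tanh(-0.44) = -0.4136
tanh(2.67) = 0.9905
result = [-0.9767, -0.7163, -0.9943, -0.4136, 0.9905]

[-0.9767, -0.7163, -0.9943, -0.4136, 0.9905]


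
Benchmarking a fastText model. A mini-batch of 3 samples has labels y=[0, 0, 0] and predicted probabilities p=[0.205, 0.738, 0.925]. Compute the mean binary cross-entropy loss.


L[0] = -ln(1-0.205) = -ln(0.795) = 0.2294
L[1] = -ln(1-0.738) = -ln(0.262) = 1.3394
L[2] = -ln(1-0.925) = -ln(0.075) = 2.5903
mean = (0.2294 + 1.3394 + 2.5903)/3 = 1.3864

1.3864


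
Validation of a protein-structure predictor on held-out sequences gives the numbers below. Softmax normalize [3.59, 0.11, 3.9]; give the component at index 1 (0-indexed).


Exponentials: e^3.59=36.2341, e^0.11=1.1163, e^3.9=49.4024
Sum = 86.7528
Softmax = [0.4177, 0.0129, 0.5695]
p[1] = 1.1163/86.7528 = 0.0129

0.0129


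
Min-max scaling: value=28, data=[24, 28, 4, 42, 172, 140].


min=4, max=172
(28-4)/(172-4) = 24/168 = 0.1429

0.1429


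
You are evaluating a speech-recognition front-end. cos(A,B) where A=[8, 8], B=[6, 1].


A·B = 8·6 + 8·1 = 56
‖A‖ = √128 = 11.3137, ‖B‖ = √37 = 6.0828
cos = 56/(√128·√37) = 56/√4736 = 0.8137

0.8137


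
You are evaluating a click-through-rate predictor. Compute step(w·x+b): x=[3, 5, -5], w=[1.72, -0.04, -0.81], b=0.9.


z = (3)·(1.72) + (5)·(-0.04) + (-5)·(-0.81) + 0.9
  = 9.91
step(z) = 1 (z≥0)

1


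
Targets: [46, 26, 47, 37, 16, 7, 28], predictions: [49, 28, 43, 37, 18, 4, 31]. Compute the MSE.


Squared errors: (46-49)²=9, (26-28)²=4, (47-43)²=16, (37-37)²=0, (16-18)²=4, (7-4)²=9, (28-31)²=9
Sum = 51
MSE = 51/7 = 51/7

51/7


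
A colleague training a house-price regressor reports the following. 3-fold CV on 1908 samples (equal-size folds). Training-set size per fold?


Fold size = 1908/3 = 636
Training per fold = 1908 - 636 = 1272

1272


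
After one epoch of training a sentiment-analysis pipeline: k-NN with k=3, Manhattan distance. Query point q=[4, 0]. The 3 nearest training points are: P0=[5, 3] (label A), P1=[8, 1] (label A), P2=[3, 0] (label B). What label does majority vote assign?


d(q,P0) = 4  (label A)
d(q,P1) = 5  (label A)
d(q,P2) = 1  (label B)
Votes: A=2, B=1
Majority → A

A


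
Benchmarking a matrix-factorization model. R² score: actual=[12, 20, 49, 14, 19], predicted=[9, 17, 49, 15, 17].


ȳ = 22.8
SS_res = Σ(y-ŷ)² = 23
SS_tot = Σ(y-ȳ)² = 902.8
R² = 1 - SS_res/SS_tot = 1 - 0.0255 = 0.9745

0.9745


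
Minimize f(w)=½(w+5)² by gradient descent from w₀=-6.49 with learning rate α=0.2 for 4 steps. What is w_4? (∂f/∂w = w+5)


step 1: grad = -6.49+5 = -1.49; w = -6.49 - 0.2·(-1.49) = -6.192
step 2: grad = -6.192+5 = -1.192; w = -6.192 - 0.2·(-1.192) = -5.9536
step 3: grad = -5.9536+5 = -0.9536; w = -5.9536 - 0.2·(-0.9536) = -5.76288
step 4: grad = -5.76288+5 = -0.76288; w = -5.76288 - 0.2·(-0.76288) = -5.610304

-5.610304
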